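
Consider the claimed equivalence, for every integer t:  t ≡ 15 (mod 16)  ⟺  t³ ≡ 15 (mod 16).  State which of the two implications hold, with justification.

Both directions hold.

Forward direction. Suppose t ≡ 15 (mod 16). Write t = 16j + 15. Then (16j + 15)³ = 4096j³ + 11520j² + 10800j + 3375 = 16(256j³ + 720j² + 675j + 210) + 15, so t³ ≡ 15 (mod 16).

Converse. Suppose t³ ≡ 15 (mod 16). The only residue r in {0, …, 15} with r³ ≡ 15 (mod 16) is r = 15, so t ≡ 15 (mod 16).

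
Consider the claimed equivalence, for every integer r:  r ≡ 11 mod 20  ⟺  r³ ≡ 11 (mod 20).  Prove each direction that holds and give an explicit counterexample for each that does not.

Equivalent; both directions hold.

(⟸) Suppose r³ ≡ 11 (mod 20). The only residue r in {0, …, 19} with r³ ≡ 11 (mod 20) is r = 11, so r ≡ 11 (mod 20).

(⟹) Suppose r ≡ 11 mod 20. Write r = 20j + 11. Then (20j + 11)³ = 8000j³ + 13200j² + 7260j + 1331 = 20(400j³ + 660j² + 363j + 66) + 11, so r³ ≡ 11 (mod 20).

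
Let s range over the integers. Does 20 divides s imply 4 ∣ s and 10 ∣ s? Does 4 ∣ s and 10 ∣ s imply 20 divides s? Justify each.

(⇒) If 20 ∣ s, write s = 20q. Since 20 = 5·4, s = 4·(5q), so 4 ∣ s; and since 20 = 2·10, s = 10·(2q), so 10 ∣ s.

(⇐) Suppose 4 ∣ s and 10 ∣ s. Any common multiple of 4 and 10 is a multiple of their lcm; here lcm(4, 10) = 4·10/gcd(4, 10) = 40/2 = 20, so 20 ∣ s.

Both directions hold; the statement is true.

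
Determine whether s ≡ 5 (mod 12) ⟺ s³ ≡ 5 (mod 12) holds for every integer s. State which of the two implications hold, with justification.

Both directions hold; the statement is true.

[⇐] Suppose s³ ≡ 5 (mod 12). The only residue r in {0, …, 11} with r³ ≡ 5 (mod 12) is r = 5, so s ≡ 5 (mod 12).

[⇒] Suppose s ≡ 5 (mod 12). Write s = 12j + 5. Then (12j + 5)³ = 1728j³ + 2160j² + 900j + 125 = 12(144j³ + 180j² + 75j + 10) + 5, so s³ ≡ 5 (mod 12).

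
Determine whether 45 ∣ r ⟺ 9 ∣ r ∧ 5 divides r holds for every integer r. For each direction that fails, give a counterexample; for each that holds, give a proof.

(⇒) If 45 ∣ r, write r = 45q. Since 45 = 5·9, r = 9·(5q), so 9 ∣ r; and since 45 = 9·5, r = 5·(9q), so 5 ∣ r.

(⇐) Suppose 9 ∣ r and 5 ∣ r. Any common multiple of 9 and 5 is a multiple of their lcm; here gcd(9, 5) = 1, so lcm(9, 5) = 9·5 = 45, so 45 ∣ r.

Both directions hold.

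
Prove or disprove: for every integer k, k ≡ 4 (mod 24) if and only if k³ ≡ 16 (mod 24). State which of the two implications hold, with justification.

Only the forward implication holds.

(⟹) Suppose k ≡ 4 (mod 24). Write k = 24j + 4. Then (24j + 4)³ = 13824j³ + 6912j² + 1152j + 64 = 24(576j³ + 288j² + 48j + 2) + 16, so k³ ≡ 16 (mod 24).

(⟸) This fails: take k = 10. Then 10³ = 1000 ≡ 16 (mod 24), yet 10 ≡ 10 (mod 24), not 4.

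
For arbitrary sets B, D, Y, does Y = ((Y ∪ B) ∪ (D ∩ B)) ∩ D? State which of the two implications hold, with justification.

(⊆) This inclusion fails. Take B = ∅, D = ∅, Y = {1}; then 1 ∈ Y but 1 ∉ ((Y ∪ B) ∪ (D ∩ B)) ∩ D.

(⊇) This inclusion fails. Take B = {1}, D = {1}, Y = ∅; then 1 ∈ ((Y ∪ B) ∪ (D ∩ B)) ∩ D but 1 ∉ Y.

Both inclusions fail.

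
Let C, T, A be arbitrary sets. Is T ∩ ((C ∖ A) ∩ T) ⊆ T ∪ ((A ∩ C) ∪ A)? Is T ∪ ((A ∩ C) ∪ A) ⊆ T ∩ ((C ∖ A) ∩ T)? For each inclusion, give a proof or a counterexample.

Only the forward inclusion holds.

(⊆) Let x ∈ T ∩ ((C ∖ A) ∩ T). Then x ∈ C ∩ T and x ∉ A, from which x ∈ T ∪ ((A ∩ C) ∪ A).

(⊇) This inclusion fails. Take C = ∅, T = {1}, A = ∅; then 1 ∈ T ∪ ((A ∩ C) ∪ A) but 1 ∉ T ∩ ((C ∖ A) ∩ T).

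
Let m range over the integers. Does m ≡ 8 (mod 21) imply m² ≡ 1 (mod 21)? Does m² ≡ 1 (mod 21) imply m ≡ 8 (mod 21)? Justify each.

(⇒) holds; (⇐) fails.

(→) Suppose m ≡ 8 (mod 21). Write m = 21j + 8. Then (21j + 8)² = 441j² + 336j + 64 = 21(21j² + 16j + 3) + 1, so m² ≡ 1 (mod 21).

(←) This fails: take m = 1. Then 1² = 1 ≡ 1 (mod 21), yet 1 ≡ 1 (mod 21), not 8.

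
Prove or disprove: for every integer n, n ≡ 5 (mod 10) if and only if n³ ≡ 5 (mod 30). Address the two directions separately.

(→) This fails: take n = 15. Then 15 ≡ 5 (mod 10), but 15³ = 3375 ≡ 15 (mod 30), not 5.

(←) Conversely, the residues r modulo 30 with r³ ≡ 5 (mod 30) are exactly {5}, and each is ≡ 5 (mod 10).

Not equivalent: only (⇐) holds.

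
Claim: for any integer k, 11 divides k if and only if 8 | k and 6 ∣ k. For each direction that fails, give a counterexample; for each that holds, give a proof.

(⇒) This fails: take k = 11. Certainly 11 ∣ 11, but 8 ∤ 11.

(⇐) This fails: take k = 24. Both 8 ∣ 24 and 6 ∣ 24, yet 24 is not a multiple of 11 (since 24 = 2·11 + 2), so 11 ∤ 24.

Neither implication holds.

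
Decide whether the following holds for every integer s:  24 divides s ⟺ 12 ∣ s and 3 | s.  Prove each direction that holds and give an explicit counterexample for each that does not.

Not equivalent: only (⇒) holds.

(⇒) If 24 ∣ s, write s = 24q. Since 24 = 2·12, s = 12·(2q), so 12 ∣ s; and since 24 = 8·3, s = 3·(8q), so 3 ∣ s.

(⇐) This fails: take s = 12. Both 12 ∣ 12 and 3 ∣ 12, yet 12 is not a multiple of 24 (since 12 = 0·24 + 12), so 24 ∤ 12.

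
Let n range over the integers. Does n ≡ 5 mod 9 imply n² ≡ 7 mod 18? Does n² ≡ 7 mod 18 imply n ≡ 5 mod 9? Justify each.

Neither direction holds.

[⇒] This fails: take n = 14. Then 14 ≡ 5 (mod 9), but 14² = 196 ≡ 16 (mod 18), not 7.

[⇐] This fails: take n = 13. Then 13² = 169 ≡ 7 (mod 18), yet 13 ≡ 4 (mod 9), not 5.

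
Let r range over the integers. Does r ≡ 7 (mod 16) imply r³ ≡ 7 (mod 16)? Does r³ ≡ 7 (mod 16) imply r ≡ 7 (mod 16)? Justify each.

The biconditional holds.

(⟸) Suppose r³ ≡ 7 (mod 16). The only residue r in {0, …, 15} with r³ ≡ 7 (mod 16) is r = 7, so r ≡ 7 (mod 16).

(⟹) Suppose r ≡ 7 (mod 16). Write r = 16j + 7. Then (16j + 7)³ = 4096j³ + 5376j² + 2352j + 343 = 16(256j³ + 336j² + 147j + 21) + 7, so r³ ≡ 7 (mod 16).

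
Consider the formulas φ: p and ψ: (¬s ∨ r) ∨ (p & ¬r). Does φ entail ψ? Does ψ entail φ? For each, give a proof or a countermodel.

[⇒] Assume the antecedent. If r is true, (¬s ∨ r) ∨ (p & ¬r) reduces to true regardless of the other variables. If r is false, the antecedent forces (r = F, s = F, p = T) or (r = F, s = T, p = T), and (¬s ∨ r) ∨ (p & ¬r) holds there. Either way (¬s ∨ r) ∨ (p & ¬r) holds.

[⇐] This fails. Under r = F, s = F, p = F, the left side is false but the right side is true.

Only the forward direction holds.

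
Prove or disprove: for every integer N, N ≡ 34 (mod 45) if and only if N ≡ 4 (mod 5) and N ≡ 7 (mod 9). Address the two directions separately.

[⇒] Suppose N ≡ 34 (mod 45); write N = 45j + 34. Since 5 ∣ 45, reducing mod 5 gives N ≡ 34 ≡ 4 (mod 5); since 9 ∣ 45, reducing mod 9 gives N ≡ 34 ≡ 7 (mod 9).

[⇐] Conversely, if N ≡ 4 (mod 5) and N ≡ 7 (mod 9), then by the Chinese remainder theorem N ≡ 34 (mod 45). This is exactly N ≡ 34 (mod 45).

Both directions hold; the statement is true.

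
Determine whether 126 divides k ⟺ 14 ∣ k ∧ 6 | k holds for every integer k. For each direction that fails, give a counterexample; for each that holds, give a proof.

[⇒] If 126 ∣ k, write k = 126q. Since 126 = 9·14, k = 14·(9q), so 14 ∣ k; and since 126 = 21·6, k = 6·(21q), so 6 ∣ k.

[⇐] This fails: take k = 42. Both 14 ∣ 42 and 6 ∣ 42, yet 42 is not a multiple of 126 (since 42 = 0·126 + 42), so 126 ∤ 42.

The forward direction holds; the converse fails.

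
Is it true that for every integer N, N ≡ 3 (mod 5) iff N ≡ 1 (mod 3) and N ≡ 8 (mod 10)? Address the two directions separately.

Only the converse holds.

(⟸) If N ≡ 1 (mod 3) and N ≡ 8 (mod 10), then by the Chinese remainder theorem N ≡ 28 (mod 30). Since 28 ≡ 3 (mod 5) and 5 ∣ 30, we get N ≡ 3 (mod 5).

(⟹) This fails: N = 3 gives 3 ≡ 3 (mod 5) but 3 ≡ 0 (mod 3), so the conjunction on the right does not hold.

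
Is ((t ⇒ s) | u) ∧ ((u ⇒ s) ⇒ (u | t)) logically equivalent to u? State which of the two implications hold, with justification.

The forward direction fails; the converse holds.

(⟸) Assume the antecedent. If s is true, the antecedent forces (s = T, u = T, t = F) or (s = T, u = T, t = T), and the consequent holds there. If s is false, the antecedent forces (s = F, u = T, t = F) or (s = F, u = T, t = T), and the consequent holds there. Either way the consequent holds.

(⟹) This fails. Under s = T, u = F, t = T, the left side is true but the right side is false.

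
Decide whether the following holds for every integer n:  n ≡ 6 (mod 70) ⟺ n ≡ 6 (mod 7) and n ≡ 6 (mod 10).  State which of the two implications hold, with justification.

(⟹) Suppose n ≡ 6 (mod 70); write n = 70j + 6. Since 7 ∣ 70, reducing mod 7 gives n ≡ 6 (mod 7); since 10 ∣ 70, reducing mod 10 gives n ≡ 6 (mod 10).

(⟸) Conversely, if n ≡ 6 (mod 7) and n ≡ 6 (mod 10), then by the Chinese remainder theorem n ≡ 6 (mod 70). This is exactly n ≡ 6 (mod 70).

The biconditional holds.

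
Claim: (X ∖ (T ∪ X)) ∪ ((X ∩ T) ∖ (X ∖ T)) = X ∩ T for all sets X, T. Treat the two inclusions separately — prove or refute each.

Both inclusions hold; the sets are equal.

Forward inclusion. Let x ∈ (X ∖ (T ∪ X)) ∪ ((X ∩ T) ∖ (X ∖ T)). Then x ∈ X ∩ T, from which x ∈ X ∩ T.

Reverse inclusion. Let x ∈ X ∩ T. Then x ∈ X ∩ T, from which x ∈ (X ∖ (T ∪ X)) ∪ ((X ∩ T) ∖ (X ∖ T)).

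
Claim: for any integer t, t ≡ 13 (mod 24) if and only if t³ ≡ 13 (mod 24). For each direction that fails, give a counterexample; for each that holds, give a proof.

The biconditional holds.

(⟹) Suppose t ≡ 13 (mod 24). Write t = 24j + 13. Then (24j + 13)³ = 13824j³ + 22464j² + 12168j + 2197 = 24(576j³ + 936j² + 507j + 91) + 13, so t³ ≡ 13 (mod 24).

(⟸) Conversely, suppose t³ ≡ 13 (mod 24). The only residue r in {0, …, 23} with r³ ≡ 13 (mod 24) is r = 13, so t ≡ 13 (mod 24).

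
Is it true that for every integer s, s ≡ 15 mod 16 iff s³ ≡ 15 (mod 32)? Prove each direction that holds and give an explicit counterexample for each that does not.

Only the reverse direction holds.

[⇒] This fails: take s = 31. Then 31 ≡ 15 (mod 16), but 31³ = 29791 ≡ 31 (mod 32), not 15.

[⇐] Conversely, the residues r modulo 32 with r³ ≡ 15 (mod 32) are exactly {15}, and each is ≡ 15 (mod 16).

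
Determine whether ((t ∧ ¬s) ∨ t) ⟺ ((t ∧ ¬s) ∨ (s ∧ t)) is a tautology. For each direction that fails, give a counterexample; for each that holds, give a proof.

[⇒] Assume the antecedent. If t is true, (t ∧ ¬s) ∨ (s ∧ t) reduces to true regardless of the other variables. If t is false, the antecedent cannot hold. Either way (t ∧ ¬s) ∨ (s ∧ t) holds.

[⇐] Assume the antecedent. If t is true, (t ∧ ¬s) ∨ t reduces to true regardless of the other variables. If t is false, the antecedent cannot hold. Either way (t ∧ ¬s) ∨ t holds.

Both directions hold; the statement is true.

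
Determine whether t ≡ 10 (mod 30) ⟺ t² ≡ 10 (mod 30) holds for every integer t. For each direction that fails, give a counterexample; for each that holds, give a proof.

[⇒] Suppose t ≡ 10 (mod 30). Write t = 30j + 10. Then (30j + 10)² = 900j² + 600j + 100 = 30(30j² + 20j + 3) + 10, so t² ≡ 10 (mod 30).

[⇐] This fails: take t = 20. Then 20² = 400 ≡ 10 (mod 30), yet 20 ≡ 20 (mod 30), not 10.

(⇒) holds; (⇐) fails.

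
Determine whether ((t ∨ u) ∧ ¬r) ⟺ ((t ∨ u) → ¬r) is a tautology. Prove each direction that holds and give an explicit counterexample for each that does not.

(⇒) holds; (⇐) fails.

(←) This fails. Under r = F, u = F, t = F, the left side is false but the right side is true.

(→) Assume the antecedent. If r is true, the antecedent cannot hold. If r is false, (t ∨ u) → ¬r reduces to true regardless of the other variables. Either way (t ∨ u) → ¬r holds.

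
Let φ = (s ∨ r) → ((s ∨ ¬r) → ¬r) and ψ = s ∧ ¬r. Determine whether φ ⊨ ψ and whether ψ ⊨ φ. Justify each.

(⇐) Assume the antecedent. If r is true, the antecedent cannot hold. If r is false, (s ∨ r) → ((s ∨ ¬r) → ¬r) reduces to true regardless of the other variables. Either way (s ∨ r) → ((s ∨ ¬r) → ¬r) holds.

(⇒) This fails. Under r = F, s = F, the left side is true but the right side is false.

Only the converse holds.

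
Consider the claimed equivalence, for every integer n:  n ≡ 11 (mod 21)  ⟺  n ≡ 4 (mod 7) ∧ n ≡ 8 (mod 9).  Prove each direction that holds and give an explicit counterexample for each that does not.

Only the converse holds.

(⟹) This fails: n = 32 gives 32 ≡ 11 (mod 21) but 32 ≡ 5 (mod 9), so the conjunction on the right does not hold.

(⟸) Conversely, if n ≡ 4 (mod 7) and n ≡ 8 (mod 9), then by the Chinese remainder theorem n ≡ 53 (mod 63). Since 53 ≡ 11 (mod 21) and 21 ∣ 63, we get n ≡ 11 (mod 21).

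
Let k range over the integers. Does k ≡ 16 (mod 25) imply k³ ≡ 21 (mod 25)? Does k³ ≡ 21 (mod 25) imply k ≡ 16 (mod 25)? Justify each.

Both directions hold; the statement is true.

[⇒] Suppose k ≡ 16 (mod 25). Write k = 25j + 16. Then (25j + 16)³ = 15625j³ + 30000j² + 19200j + 4096 = 25(625j³ + 1200j² + 768j + 163) + 21, so k³ ≡ 21 (mod 25).

[⇐] Conversely, suppose k³ ≡ 21 (mod 25). The only residue r in {0, …, 24} with r³ ≡ 21 (mod 25) is r = 16, so k ≡ 16 (mod 25).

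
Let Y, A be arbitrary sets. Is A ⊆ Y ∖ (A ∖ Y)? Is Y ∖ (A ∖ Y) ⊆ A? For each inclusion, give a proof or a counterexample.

Forward inclusion. This inclusion fails. Take Y = ∅, A = {1}; then 1 ∈ A but 1 ∉ Y ∖ (A ∖ Y).

Reverse inclusion. This inclusion fails. Take Y = {1}, A = ∅; then 1 ∈ Y ∖ (A ∖ Y) but 1 ∉ A.

Neither inclusion holds.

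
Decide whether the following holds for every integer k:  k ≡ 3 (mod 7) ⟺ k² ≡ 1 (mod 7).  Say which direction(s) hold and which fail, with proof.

(⇒) fails and (⇐) fails.

(→) This fails: take k = 3. Then 3 ≡ 3 (mod 7), but 3² = 9 ≡ 2 (mod 7), not 1.

(←) This fails: take k = 1. Then 1² = 1 ≡ 1 (mod 7), yet 1 ≡ 1 (mod 7), not 3.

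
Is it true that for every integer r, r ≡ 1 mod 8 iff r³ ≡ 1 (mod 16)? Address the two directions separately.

Only the converse holds.

(⟹) This fails: take r = 9. Then 9 ≡ 1 (mod 8), but 9³ = 729 ≡ 9 (mod 16), not 1.

(⟸) Conversely, the residues r modulo 16 with r³ ≡ 1 (mod 16) are exactly {1}, and each is ≡ 1 (mod 8).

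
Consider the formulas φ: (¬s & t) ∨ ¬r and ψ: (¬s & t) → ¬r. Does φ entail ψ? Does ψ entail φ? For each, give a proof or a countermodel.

(⇒) This fails. Under r = T, s = F, t = T, the left side is true but the right side is false.

(⇐) This fails. Under r = T, s = F, t = F, the left side is false but the right side is true.

Neither implication holds.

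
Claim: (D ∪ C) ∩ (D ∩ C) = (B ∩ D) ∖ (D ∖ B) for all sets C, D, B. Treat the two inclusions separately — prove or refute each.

(⊆) This inclusion fails. Take C = {1}, D = {1}, B = ∅; then 1 ∈ (D ∪ C) ∩ (D ∩ C) but 1 ∉ (B ∩ D) ∖ (D ∖ B).

(⊇) This inclusion fails. Take C = ∅, D = {1}, B = {1}; then 1 ∈ (B ∩ D) ∖ (D ∖ B) but 1 ∉ (D ∪ C) ∩ (D ∩ C).

Both inclusions fail.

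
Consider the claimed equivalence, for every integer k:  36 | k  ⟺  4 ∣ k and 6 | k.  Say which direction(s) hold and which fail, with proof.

Forward direction. If 36 ∣ k, write k = 36q. Since 36 = 9·4, k = 4·(9q), so 4 ∣ k; and since 36 = 6·6, k = 6·(6q), so 6 ∣ k.

Converse. This fails: take k = 12. Both 4 ∣ 12 and 6 ∣ 12, yet 12 is not a multiple of 36 (since 12 = 0·36 + 12), so 36 ∤ 12.

(⇒) holds; (⇐) fails.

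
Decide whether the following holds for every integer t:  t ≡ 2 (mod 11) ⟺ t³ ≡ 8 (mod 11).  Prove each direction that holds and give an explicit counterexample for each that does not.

Both implications hold.

(→) Suppose t ≡ 2 (mod 11). Write t = 11j + 2. Then (11j + 2)³ = 1331j³ + 726j² + 132j + 8 = 11(121j³ + 66j² + 12j) + 8, so t³ ≡ 8 (mod 11).

(←) Conversely, suppose t³ ≡ 8 (mod 11). The only residue r in {0, …, 10} with r³ ≡ 8 (mod 11) is r = 2, so t ≡ 2 (mod 11).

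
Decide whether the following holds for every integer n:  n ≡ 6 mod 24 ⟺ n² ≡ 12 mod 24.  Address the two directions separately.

Not equivalent: only (⇒) holds.

(←) This fails: take n = 18. Then 18² = 324 ≡ 12 (mod 24), yet 18 ≡ 18 (mod 24), not 6.

(→) Suppose n ≡ 6 mod 24. Write n = 24j + 6. Then (24j + 6)² = 576j² + 288j + 36 = 24(24j² + 12j + 1) + 12, so n² ≡ 12 (mod 24).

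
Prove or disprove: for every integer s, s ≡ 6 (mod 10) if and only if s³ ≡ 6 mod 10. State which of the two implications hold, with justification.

Both implications hold.

(←) For the converse, argue contrapositively. If s ≢ 6 (mod 10), then s is congruent to one of 0, 1, 2, 3, 4, 5, 7, 8, 9 modulo 10, and these give s³ ≡ 0, 1, 8, 7, 4, 5, 3, 2, 9 respectively — never 6.

(→) Suppose s ≡ 6 (mod 10). Write s = 10j + 6. Then (10j + 6)³ = 1000j³ + 1800j² + 1080j + 216 = 10(100j³ + 180j² + 108j + 21) + 6, so s³ ≡ 6 (mod 10).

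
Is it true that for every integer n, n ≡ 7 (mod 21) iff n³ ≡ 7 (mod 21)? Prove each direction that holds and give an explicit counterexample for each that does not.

Both implications hold.

Forward direction. Suppose n ≡ 7 (mod 21). Write n = 21j + 7. Then (21j + 7)³ = 9261j³ + 9261j² + 3087j + 343 = 21(441j³ + 441j² + 147j + 16) + 7, so n³ ≡ 7 (mod 21).

Converse. Suppose n³ ≡ 7 (mod 21). The only residue r in {0, …, 20} with r³ ≡ 7 (mod 21) is r = 7, so n ≡ 7 (mod 21).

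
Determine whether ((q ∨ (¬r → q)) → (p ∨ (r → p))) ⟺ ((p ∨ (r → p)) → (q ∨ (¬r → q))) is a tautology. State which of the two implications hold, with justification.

(⟹) This fails. Under q = F, r = F, p = F, the left side is true but the right side is false.

(⟸) This fails. Under q = F, r = T, p = F, the left side is false but the right side is true.

Neither implication holds.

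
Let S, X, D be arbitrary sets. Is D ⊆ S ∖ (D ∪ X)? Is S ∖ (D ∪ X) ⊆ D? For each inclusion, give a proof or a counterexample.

Both inclusions fail.

Forward inclusion. This inclusion fails. Take S = ∅, X = ∅, D = {1}; then 1 ∈ D but 1 ∉ S ∖ (D ∪ X).

Reverse inclusion. This inclusion fails. Take S = {1}, X = ∅, D = ∅; then 1 ∈ S ∖ (D ∪ X) but 1 ∉ D.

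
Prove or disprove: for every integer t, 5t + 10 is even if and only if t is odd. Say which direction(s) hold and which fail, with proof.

(⇒) This fails: t = 4 gives 5t + 10 = 30, which is even, but 4 is even, not odd.

(⇐) This also fails: t = 5 is odd, but 5t + 10 = 35 is odd, not even.

Neither implication holds.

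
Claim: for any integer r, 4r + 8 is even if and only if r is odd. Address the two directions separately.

(⟹) This fails: take r = 4. Then 4r + 8 = 24, which is even, yet r = 4 is even, not odd.

(⟸) Suppose r is odd. Since 4 is even, 4r is even for every r, so 4r + 8 has the same parity as 8, which is even. Hence 4r + 8 is even.

(⇒) fails; (⇐) holds.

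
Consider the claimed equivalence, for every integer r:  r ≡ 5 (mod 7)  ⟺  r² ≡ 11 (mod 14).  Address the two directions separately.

[⇒] This fails: take r = 12. Then 12 ≡ 5 (mod 7), but 12² = 144 ≡ 4 (mod 14), not 11.

[⇐] This fails: take r = 9. Then 9² = 81 ≡ 11 (mod 14), yet 9 ≡ 2 (mod 7), not 5.

Both directions fail.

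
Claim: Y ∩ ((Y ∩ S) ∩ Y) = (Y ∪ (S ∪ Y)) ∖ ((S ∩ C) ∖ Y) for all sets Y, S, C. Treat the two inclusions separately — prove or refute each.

Only the forward inclusion holds.

(⊆) Let x ∈ Y ∩ ((Y ∩ S) ∩ Y). Then either x ∈ Y ∩ S and x ∉ C; or x ∈ Y ∩ S ∩ C. In each case x ∈ (Y ∪ (S ∪ Y)) ∖ ((S ∩ C) ∖ Y), so Y ∩ ((Y ∩ S) ∩ Y) ⊆ (Y ∪ (S ∪ Y)) ∖ ((S ∩ C) ∖ Y).

(⊇) This inclusion fails. Take Y = {1}, S = ∅, C = ∅; then 1 ∈ (Y ∪ (S ∪ Y)) ∖ ((S ∩ C) ∖ Y) but 1 ∉ Y ∩ ((Y ∩ S) ∩ Y).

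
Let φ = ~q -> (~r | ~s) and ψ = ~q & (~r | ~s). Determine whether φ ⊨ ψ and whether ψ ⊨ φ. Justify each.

(⇒) fails; (⇐) holds.

Forward direction. This fails. Under s = F, r = F, q = T, the left side is true but the right side is false.

Converse. Assume the antecedent. If s is true, the antecedent forces (s = T, r = F, q = F), and ~q -> (~r | ~s) holds there. If s is false, ~q -> (~r | ~s) reduces to true regardless of the other variables. Either way ~q -> (~r | ~s) holds.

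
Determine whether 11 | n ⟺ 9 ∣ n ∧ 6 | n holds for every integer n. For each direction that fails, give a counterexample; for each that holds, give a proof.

(⇒) fails and (⇐) fails.

(⇒) This fails: take n = 11. Certainly 11 ∣ 11, but 9 ∤ 11.

(⇐) This fails: take n = 18. Both 9 ∣ 18 and 6 ∣ 18, yet 18 is not a multiple of 11 (since 18 = 1·11 + 7), so 11 ∤ 18.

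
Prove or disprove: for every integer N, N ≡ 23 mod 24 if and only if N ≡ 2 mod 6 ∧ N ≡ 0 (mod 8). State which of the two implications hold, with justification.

Neither direction holds.

(⇒) This fails: N = 23 gives 23 ≡ 23 (mod 24) but 23 ≡ 5 (mod 6), so the conjunction on the right does not hold.

(⇐) This fails: N = 8 satisfies both congruences on the right (8 ≡ 2 mod 6 and 8 ≡ 0 mod 8) yet 8 ≡ 8 (mod 24), not 23.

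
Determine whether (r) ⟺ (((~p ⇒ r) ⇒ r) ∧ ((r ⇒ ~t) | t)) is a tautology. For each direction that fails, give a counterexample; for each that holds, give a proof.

The forward direction holds; the converse fails.

(⟹) Assume the antecedent. If p is true, the antecedent forces (p = T, r = T, t = F) or (p = T, r = T, t = T), and the consequent holds there. If p is false, the consequent reduces to true regardless of the other variables. Either way the consequent holds.

(⟸) This fails. Under p = F, r = F, t = F, the left side is false but the right side is true.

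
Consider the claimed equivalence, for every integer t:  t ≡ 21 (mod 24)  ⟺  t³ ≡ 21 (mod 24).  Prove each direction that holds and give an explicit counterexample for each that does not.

Equivalent; both directions hold.

(⇒) Suppose t ≡ 21 (mod 24). Write t = 24j + 21. Then (24j + 21)³ = 13824j³ + 36288j² + 31752j + 9261 = 24(576j³ + 1512j² + 1323j + 385) + 21, so t³ ≡ 21 (mod 24).

(⇐) Conversely, suppose t³ ≡ 21 (mod 24). The only residue r in {0, …, 23} with r³ ≡ 21 (mod 24) is r = 21, so t ≡ 21 (mod 24).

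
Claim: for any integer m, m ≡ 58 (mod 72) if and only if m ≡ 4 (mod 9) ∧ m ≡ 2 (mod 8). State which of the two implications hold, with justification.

Equivalent; both directions hold.

(⟹) Suppose m ≡ 58 (mod 72); write m = 72j + 58. Since 9 ∣ 72, reducing mod 9 gives m ≡ 58 ≡ 4 (mod 9); since 8 ∣ 72, reducing mod 8 gives m ≡ 58 ≡ 2 (mod 8).

(⟸) Conversely, if m ≡ 4 (mod 9) and m ≡ 2 (mod 8), then by the Chinese remainder theorem m ≡ 58 (mod 72). This is exactly m ≡ 58 (mod 72).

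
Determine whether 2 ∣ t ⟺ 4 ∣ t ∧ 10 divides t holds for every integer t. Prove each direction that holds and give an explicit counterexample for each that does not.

Only the reverse direction holds.

(⇒) This fails: take t = 2. Certainly 2 ∣ 2, but 4 ∤ 2.

(⇐) Suppose 4 ∣ t and 10 ∣ t. Any common multiple of 4 and 10 is a multiple of their lcm; here lcm(4, 10) = 4·10/gcd(4, 10) = 40/2 = 20, so 20 ∣ t. Since 2 ∣ 20, it follows that 2 ∣ t.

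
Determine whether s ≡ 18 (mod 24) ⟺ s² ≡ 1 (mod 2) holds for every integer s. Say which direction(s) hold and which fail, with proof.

Both directions fail.

(⇒) This fails: take s = 18. Then 18 ≡ 18 (mod 24), but 18² = 324 ≡ 0 (mod 2), not 1.

(⇐) This fails: take s = 1. Then 1² = 1 ≡ 1 (mod 2), yet 1 ≡ 1 (mod 24), not 18.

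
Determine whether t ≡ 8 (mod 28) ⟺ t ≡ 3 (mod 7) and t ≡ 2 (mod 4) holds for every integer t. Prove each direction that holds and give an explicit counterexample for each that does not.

(⇒) fails and (⇐) fails.

(⇒) This fails: t = 8 gives 8 ≡ 8 (mod 28) but 8 ≡ 1 (mod 7), so the conjunction on the right does not hold.

(⇐) This fails: t = 10 satisfies both congruences on the right (10 ≡ 3 mod 7 and 10 ≡ 2 mod 4) yet 10 ≡ 10 (mod 28), not 8.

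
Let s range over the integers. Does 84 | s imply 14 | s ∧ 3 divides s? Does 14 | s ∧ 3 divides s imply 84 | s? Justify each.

Not equivalent: only (⇒) holds.

(⇒) If 84 ∣ s, write s = 84q. Since 84 = 6·14, s = 14·(6q), so 14 ∣ s; and since 84 = 28·3, s = 3·(28q), so 3 ∣ s.

(⇐) This fails: take s = 42. Both 14 ∣ 42 and 3 ∣ 42, yet 42 is not a multiple of 84 (since 42 = 0·84 + 42), so 84 ∤ 42.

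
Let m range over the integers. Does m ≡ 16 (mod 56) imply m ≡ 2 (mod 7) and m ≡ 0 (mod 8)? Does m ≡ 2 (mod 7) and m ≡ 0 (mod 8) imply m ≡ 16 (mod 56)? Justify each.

(→) Suppose m ≡ 16 (mod 56); write m = 56j + 16. Since 7 ∣ 56, reducing mod 7 gives m ≡ 16 ≡ 2 (mod 7); since 8 ∣ 56, reducing mod 8 gives m ≡ 16 ≡ 0 (mod 8).

(←) Conversely, if m ≡ 2 (mod 7) and m ≡ 0 (mod 8), then by the Chinese remainder theorem m ≡ 16 (mod 56). This is exactly m ≡ 16 (mod 56).

Both directions hold.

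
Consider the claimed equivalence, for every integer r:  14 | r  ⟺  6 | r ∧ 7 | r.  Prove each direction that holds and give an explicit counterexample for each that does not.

(⟹) This fails: take r = 14. Certainly 14 ∣ 14, but 6 ∤ 14.

(⟸) Suppose 6 ∣ r and 7 ∣ r. Any common multiple of 6 and 7 is a multiple of their lcm; here gcd(6, 7) = 1, so lcm(6, 7) = 6·7 = 42, so 42 ∣ r. Since 14 ∣ 42, it follows that 14 ∣ r.

Not equivalent: only (⇐) holds.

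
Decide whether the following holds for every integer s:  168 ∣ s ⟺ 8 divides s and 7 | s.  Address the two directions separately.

(⟸) This fails: take s = 56. Both 8 ∣ 56 and 7 ∣ 56, yet 56 is not a multiple of 168 (since 56 = 0·168 + 56), so 168 ∤ 56.

(⟹) If 168 ∣ s, write s = 168q. Since 168 = 21·8, s = 8·(21q), so 8 ∣ s; and since 168 = 24·7, s = 7·(24q), so 7 ∣ s.

(⇒) holds; (⇐) fails.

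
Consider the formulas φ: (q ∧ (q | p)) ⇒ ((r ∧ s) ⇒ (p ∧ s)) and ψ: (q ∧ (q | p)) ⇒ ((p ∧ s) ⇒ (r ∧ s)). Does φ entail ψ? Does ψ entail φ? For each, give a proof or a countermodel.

Both directions fail.

Forward direction. This fails. Under s = T, r = F, p = T, q = T, the left side is true but the right side is false.

Converse. This fails. Under s = T, r = T, p = F, q = T, the left side is false but the right side is true.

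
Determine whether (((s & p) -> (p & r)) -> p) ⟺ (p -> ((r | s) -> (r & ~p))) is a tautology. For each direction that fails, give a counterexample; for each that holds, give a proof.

(→) This fails. Under s = T, p = T, r = F, the left side is true but the right side is false.

(←) This fails. Under s = F, p = F, r = F, the left side is false but the right side is true.

Neither direction holds.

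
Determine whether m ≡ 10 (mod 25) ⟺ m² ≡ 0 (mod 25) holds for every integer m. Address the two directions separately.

Only the forward implication holds.

(→) Suppose m ≡ 10 (mod 25). Write m = 25j + 10. Then (25j + 10)² = 625j² + 500j + 100 = 25(25j² + 20j + 4) + 0, so m² ≡ 0 (mod 25).

(←) This fails: take m = 0. Then 0² = 0 ≡ 0 (mod 25), yet 0 ≡ 0 (mod 25), not 10.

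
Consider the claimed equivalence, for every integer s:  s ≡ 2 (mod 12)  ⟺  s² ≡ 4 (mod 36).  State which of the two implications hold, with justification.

Forward direction. This fails: take s = 14. Then 14 ≡ 2 (mod 12), but 14² = 196 ≡ 16 (mod 36), not 4.

Converse. This fails: take s = 16. Then 16² = 256 ≡ 4 (mod 36), yet 16 ≡ 4 (mod 12), not 2.

Neither direction holds.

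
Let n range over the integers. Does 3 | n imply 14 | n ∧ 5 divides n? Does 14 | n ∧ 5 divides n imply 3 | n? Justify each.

[⇒] This fails: take n = 3. Certainly 3 ∣ 3, but 14 ∤ 3.

[⇐] This fails: take n = 70. Both 14 ∣ 70 and 5 ∣ 70, yet 70 is not a multiple of 3 (since 70 = 23·3 + 1), so 3 ∤ 70.

Neither direction holds.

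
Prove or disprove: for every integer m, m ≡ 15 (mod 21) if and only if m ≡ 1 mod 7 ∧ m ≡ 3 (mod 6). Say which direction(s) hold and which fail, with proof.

(⇐) If m ≡ 1 (mod 7) and m ≡ 3 (mod 6), then by the Chinese remainder theorem m ≡ 15 (mod 42). Since 15 ≡ 15 (mod 21) and 21 ∣ 42, we get m ≡ 15 (mod 21).

(⇒) This fails: m = 36 gives 36 ≡ 15 (mod 21) but 36 ≡ 0 (mod 6), so the conjunction on the right does not hold.

(⇒) fails; (⇐) holds.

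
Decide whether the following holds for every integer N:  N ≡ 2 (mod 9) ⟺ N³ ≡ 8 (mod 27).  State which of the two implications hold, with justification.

The biconditional holds.

[⇒] Suppose N ≡ 2 (mod 9). Working modulo 27, N ∈ {2, 11, 20}; for each such r, r³ ≡ 8 (mod 27).

[⇐] Conversely, the residues r modulo 27 with r³ ≡ 8 (mod 27) are exactly {2, 11, 20}, and each is ≡ 2 (mod 9).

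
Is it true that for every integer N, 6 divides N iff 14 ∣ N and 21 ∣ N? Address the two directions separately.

[⇐] Suppose 14 ∣ N and 21 ∣ N. Any common multiple of 14 and 21 is a multiple of their lcm; here lcm(14, 21) = 14·21/gcd(14, 21) = 294/7 = 42, so 42 ∣ N. Since 6 ∣ 42, it follows that 6 ∣ N.

[⇒] This fails: take N = 6. Certainly 6 ∣ 6, but 14 ∤ 6.

Only the converse holds.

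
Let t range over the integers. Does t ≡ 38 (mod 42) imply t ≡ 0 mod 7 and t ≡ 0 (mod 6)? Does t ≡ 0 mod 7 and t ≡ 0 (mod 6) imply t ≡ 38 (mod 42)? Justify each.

[⇒] This fails: t = 38 gives 38 ≡ 38 (mod 42) but 38 ≡ 3 (mod 7), so the conjunction on the right does not hold.

[⇐] This fails: t = 0 satisfies both congruences on the right (0 ≡ 0 mod 7 and 0 ≡ 0 mod 6) yet 0 ≡ 0 (mod 42), not 38.

Both directions fail.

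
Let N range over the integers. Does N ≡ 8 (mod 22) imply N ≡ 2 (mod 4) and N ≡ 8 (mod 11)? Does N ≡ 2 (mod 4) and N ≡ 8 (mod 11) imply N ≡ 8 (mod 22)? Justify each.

Only the converse holds.

[⇒] This fails: N = 8 gives 8 ≡ 8 (mod 22) but 8 ≡ 0 (mod 4), so the conjunction on the right does not hold.

[⇐] Conversely, if N ≡ 2 (mod 4) and N ≡ 8 (mod 11), then by the Chinese remainder theorem N ≡ 30 (mod 44). Since 30 ≡ 8 (mod 22) and 22 ∣ 44, we get N ≡ 8 (mod 22).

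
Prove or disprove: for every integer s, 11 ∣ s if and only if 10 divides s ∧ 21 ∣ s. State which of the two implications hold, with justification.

(⇒) fails and (⇐) fails.

(⇒) This fails: take s = 11. Certainly 11 ∣ 11, but 10 ∤ 11.

(⇐) This fails: take s = 210. Both 10 ∣ 210 and 21 ∣ 210, yet 210 is not a multiple of 11 (since 210 = 19·11 + 1), so 11 ∤ 210.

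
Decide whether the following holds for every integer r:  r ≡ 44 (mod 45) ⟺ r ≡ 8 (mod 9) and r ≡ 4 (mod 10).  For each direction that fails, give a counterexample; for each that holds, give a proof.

[⇒] This fails: r = 89 gives 89 ≡ 44 (mod 45) but 89 ≡ 9 (mod 10), so the conjunction on the right does not hold.

[⇐] Conversely, if r ≡ 8 (mod 9) and r ≡ 4 (mod 10), then by the Chinese remainder theorem r ≡ 44 (mod 90). Since 44 ≡ 44 (mod 45) and 45 ∣ 90, we get r ≡ 44 (mod 45).

(⇒) fails; (⇐) holds.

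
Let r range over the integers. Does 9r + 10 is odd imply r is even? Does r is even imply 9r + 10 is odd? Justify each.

(⇒) fails and (⇐) fails.

Forward direction. This fails: r = 7 gives 9r + 10 = 73, which is odd, but 7 is odd, not even.

Converse. This also fails: r = 4 is even, but 9r + 10 = 46 is even, not odd.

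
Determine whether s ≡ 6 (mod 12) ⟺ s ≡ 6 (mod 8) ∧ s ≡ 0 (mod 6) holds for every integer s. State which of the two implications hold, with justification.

The forward direction fails; the converse holds.

(→) This fails: s = 18 gives 18 ≡ 6 (mod 12) but 18 ≡ 2 (mod 8), so the conjunction on the right does not hold.

(←) Conversely, if s ≡ 6 (mod 8) and s ≡ 0 (mod 6), then by the Chinese remainder theorem s ≡ 6 (mod 24). Since 6 ≡ 6 (mod 12) and 12 ∣ 24, we get s ≡ 6 (mod 12).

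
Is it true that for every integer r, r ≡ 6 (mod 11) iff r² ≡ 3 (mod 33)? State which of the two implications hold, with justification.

Both directions fail.

[⇒] This fails: take r = 17. Then 17 ≡ 6 (mod 11), but 17² = 289 ≡ 25 (mod 33), not 3.

[⇐] This fails: take r = 27. Then 27² = 729 ≡ 3 (mod 33), yet 27 ≡ 5 (mod 11), not 6.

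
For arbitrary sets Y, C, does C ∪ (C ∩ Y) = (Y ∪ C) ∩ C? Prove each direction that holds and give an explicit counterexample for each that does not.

Both inclusions hold.

(⟹) Let x ∈ C ∪ (C ∩ Y). Then either x ∈ C and x ∉ Y; or x ∈ Y ∩ C. In each case x ∈ (Y ∪ C) ∩ C, so C ∪ (C ∩ Y) ⊆ (Y ∪ C) ∩ C.

(⟸) Let x ∈ (Y ∪ C) ∩ C. Then either x ∈ C and x ∉ Y; or x ∈ Y ∩ C. In each case x ∈ C ∪ (C ∩ Y), so (Y ∪ C) ∩ C ⊆ C ∪ (C ∩ Y).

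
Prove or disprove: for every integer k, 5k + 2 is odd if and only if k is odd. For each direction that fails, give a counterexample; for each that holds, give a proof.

Both directions hold.

[⇒] Suppose 5k + 2 is odd. Since 5 is odd, 5k and k have the same parity, so 5k + 2 ≡ k + 2 (mod 2). As 2 is even, 5k + 2 is odd exactly when k is odd. Thus k is odd.

[⇐] Conversely, suppose k is odd; write k = 2j + 1. Then 5k + 2 = 5·(2j + 1) + 2 = 2·5j + 7, which is odd.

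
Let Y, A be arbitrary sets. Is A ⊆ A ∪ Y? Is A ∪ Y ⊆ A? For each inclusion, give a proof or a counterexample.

Only the forward inclusion holds.

(⊆) Let x ∈ A. Then either x ∈ A and x ∉ Y; or x ∈ Y ∩ A. In each case x ∈ A ∪ Y, so A ⊆ A ∪ Y.

(⊇) This inclusion fails. Take Y = {1}, A = ∅; then 1 ∈ A ∪ Y but 1 ∉ A.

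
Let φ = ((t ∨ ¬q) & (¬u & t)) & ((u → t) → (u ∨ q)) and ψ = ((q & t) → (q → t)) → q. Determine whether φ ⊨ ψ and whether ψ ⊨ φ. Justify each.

(⇒) holds; (⇐) fails.

Forward direction. Assume the antecedent. If t is true, the antecedent forces (t = T, q = T, u = F), and ((q & t) → (q → t)) → q holds there. If t is false, the antecedent cannot hold. Either way ((q & t) → (q → t)) → q holds.

Converse. This fails. Under t = F, q = T, u = F, the left side is false but the right side is true.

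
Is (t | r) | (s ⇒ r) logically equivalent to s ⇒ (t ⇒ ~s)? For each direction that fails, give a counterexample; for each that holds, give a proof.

(⇒) This fails. Under s = T, t = T, r = F, the left side is true but the right side is false.

(⇐) This fails. Under s = T, t = F, r = F, the left side is false but the right side is true.

Neither implication holds.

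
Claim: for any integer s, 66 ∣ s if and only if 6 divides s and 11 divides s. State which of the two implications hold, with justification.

The biconditional holds.

(⇒) If 66 ∣ s, write s = 66q. Since 66 = 11·6, s = 6·(11q), so 6 ∣ s; and since 66 = 6·11, s = 11·(6q), so 11 ∣ s.

(⇐) Suppose 6 ∣ s and 11 ∣ s. Any common multiple of 6 and 11 is a multiple of their lcm; here gcd(6, 11) = 1, so lcm(6, 11) = 6·11 = 66, so 66 ∣ s.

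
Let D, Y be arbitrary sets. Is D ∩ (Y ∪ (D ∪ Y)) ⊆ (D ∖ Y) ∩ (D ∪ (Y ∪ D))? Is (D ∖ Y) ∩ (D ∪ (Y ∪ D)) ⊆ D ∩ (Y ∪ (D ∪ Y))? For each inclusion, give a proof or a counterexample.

(⊇) Let x ∈ (D ∖ Y) ∩ (D ∪ (Y ∪ D)). Then x ∈ D and x ∉ Y, from which x ∈ D ∩ (Y ∪ (D ∪ Y)).

(⊆) This inclusion fails. Take D = {1}, Y = {1}; then 1 ∈ D ∩ (Y ∪ (D ∪ Y)) but 1 ∉ (D ∖ Y) ∩ (D ∪ (Y ∪ D)).

(⊆) fails; (⊇) holds.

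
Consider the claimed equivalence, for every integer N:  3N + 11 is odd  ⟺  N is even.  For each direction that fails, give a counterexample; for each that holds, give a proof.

Forward direction. Suppose 3N + 11 is odd. Since 3 is odd, 3N and N have the same parity, so 3N + 11 ≡ N + 11 (mod 2). As 11 is odd, 3N + 11 is odd exactly when N is even. Thus N is even.

Converse. Suppose N is even; write N = 2j. Then 3N + 11 = 3·(2j) + 11 = 2·3j + 11, which is odd.

Both directions hold.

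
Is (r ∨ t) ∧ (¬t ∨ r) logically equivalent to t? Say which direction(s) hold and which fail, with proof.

[⇒] This fails. Under r = T, t = F, the left side is true but the right side is false.

[⇐] This fails. Under r = F, t = T, the left side is false but the right side is true.

Neither implication holds.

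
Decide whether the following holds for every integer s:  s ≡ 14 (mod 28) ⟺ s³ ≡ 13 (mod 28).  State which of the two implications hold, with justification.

(⇒) fails and (⇐) fails.

(⟹) This fails: take s = 14. Then 14 ≡ 14 (mod 28), but 14³ = 2744 ≡ 0 (mod 28), not 13.

(⟸) This fails: take s = 5. Then 5³ = 125 ≡ 13 (mod 28), yet 5 ≡ 5 (mod 28), not 14.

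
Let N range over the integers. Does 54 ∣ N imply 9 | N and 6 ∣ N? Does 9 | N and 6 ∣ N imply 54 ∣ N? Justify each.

(→) If 54 ∣ N, write N = 54q. Since 54 = 6·9, N = 9·(6q), so 9 ∣ N; and since 54 = 9·6, N = 6·(9q), so 6 ∣ N.

(←) This fails: take N = 18. Both 9 ∣ 18 and 6 ∣ 18, yet 18 is not a multiple of 54 (since 18 = 0·54 + 18), so 54 ∤ 18.

Only the forward direction holds.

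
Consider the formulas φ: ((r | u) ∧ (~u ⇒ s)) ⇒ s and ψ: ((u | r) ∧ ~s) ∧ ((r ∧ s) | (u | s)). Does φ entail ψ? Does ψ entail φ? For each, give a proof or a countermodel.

(→) This fails. Under u = F, r = F, s = F, the left side is true but the right side is false.

(←) This fails. Under u = T, r = F, s = F, the left side is false but the right side is true.

Both directions fail.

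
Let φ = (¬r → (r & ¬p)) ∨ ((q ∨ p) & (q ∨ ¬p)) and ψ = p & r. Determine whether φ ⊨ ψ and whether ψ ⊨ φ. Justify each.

The forward direction fails; the converse holds.

(←) Assume the antecedent. If p is true, the antecedent forces (p = T, q = F, r = T) or (p = T, q = T, r = T), and the consequent holds there. If p is false, the antecedent cannot hold. Either way the consequent holds.

(→) This fails. Under p = F, q = T, r = F, the left side is true but the right side is false.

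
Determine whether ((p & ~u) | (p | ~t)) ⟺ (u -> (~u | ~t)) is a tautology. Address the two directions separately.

Forward direction. This fails. Under u = T, t = T, p = T, the left side is true but the right side is false.

Converse. This fails. Under u = F, t = T, p = F, the left side is false but the right side is true.

Neither implication holds.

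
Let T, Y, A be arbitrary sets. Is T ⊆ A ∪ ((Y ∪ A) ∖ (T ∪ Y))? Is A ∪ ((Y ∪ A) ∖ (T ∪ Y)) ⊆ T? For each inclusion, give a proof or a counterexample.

Neither inclusion holds.

(⟹) This inclusion fails. Take T = {1}, Y = ∅, A = ∅; then 1 ∈ T but 1 ∉ A ∪ ((Y ∪ A) ∖ (T ∪ Y)).

(⟸) This inclusion fails. Take T = ∅, Y = ∅, A = {1}; then 1 ∈ A ∪ ((Y ∪ A) ∖ (T ∪ Y)) but 1 ∉ T.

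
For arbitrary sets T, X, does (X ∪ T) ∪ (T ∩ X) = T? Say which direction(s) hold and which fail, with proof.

Only the reverse inclusion holds.

Reverse inclusion. Let x ∈ T. Then either x ∈ T and x ∉ X; or x ∈ T ∩ X. In each case x ∈ (X ∪ T) ∪ (T ∩ X), so T ⊆ (X ∪ T) ∪ (T ∩ X).

Forward inclusion. This inclusion fails. Take T = ∅, X = {1}; then 1 ∈ (X ∪ T) ∪ (T ∩ X) but 1 ∉ T.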